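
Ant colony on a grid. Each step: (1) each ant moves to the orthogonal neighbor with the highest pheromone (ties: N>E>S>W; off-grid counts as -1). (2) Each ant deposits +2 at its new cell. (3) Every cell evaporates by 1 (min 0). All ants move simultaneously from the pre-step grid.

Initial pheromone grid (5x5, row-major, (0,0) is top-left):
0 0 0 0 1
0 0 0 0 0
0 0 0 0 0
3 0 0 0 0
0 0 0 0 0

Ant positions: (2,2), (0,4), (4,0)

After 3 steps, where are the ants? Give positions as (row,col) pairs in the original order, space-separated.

Step 1: ant0:(2,2)->N->(1,2) | ant1:(0,4)->S->(1,4) | ant2:(4,0)->N->(3,0)
  grid max=4 at (3,0)
Step 2: ant0:(1,2)->N->(0,2) | ant1:(1,4)->N->(0,4) | ant2:(3,0)->N->(2,0)
  grid max=3 at (3,0)
Step 3: ant0:(0,2)->E->(0,3) | ant1:(0,4)->S->(1,4) | ant2:(2,0)->S->(3,0)
  grid max=4 at (3,0)

(0,3) (1,4) (3,0)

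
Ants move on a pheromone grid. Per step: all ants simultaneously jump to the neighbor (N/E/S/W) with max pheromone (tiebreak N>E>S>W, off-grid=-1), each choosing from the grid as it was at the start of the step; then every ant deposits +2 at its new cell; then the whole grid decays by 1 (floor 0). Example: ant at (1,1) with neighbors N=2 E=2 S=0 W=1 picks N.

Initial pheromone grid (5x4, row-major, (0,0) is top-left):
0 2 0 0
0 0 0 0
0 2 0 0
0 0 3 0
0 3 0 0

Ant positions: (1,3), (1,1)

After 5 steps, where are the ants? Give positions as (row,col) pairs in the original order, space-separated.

Step 1: ant0:(1,3)->N->(0,3) | ant1:(1,1)->N->(0,1)
  grid max=3 at (0,1)
Step 2: ant0:(0,3)->S->(1,3) | ant1:(0,1)->E->(0,2)
  grid max=2 at (0,1)
Step 3: ant0:(1,3)->N->(0,3) | ant1:(0,2)->W->(0,1)
  grid max=3 at (0,1)
Step 4: ant0:(0,3)->S->(1,3) | ant1:(0,1)->E->(0,2)
  grid max=2 at (0,1)
Step 5: ant0:(1,3)->N->(0,3) | ant1:(0,2)->W->(0,1)
  grid max=3 at (0,1)

(0,3) (0,1)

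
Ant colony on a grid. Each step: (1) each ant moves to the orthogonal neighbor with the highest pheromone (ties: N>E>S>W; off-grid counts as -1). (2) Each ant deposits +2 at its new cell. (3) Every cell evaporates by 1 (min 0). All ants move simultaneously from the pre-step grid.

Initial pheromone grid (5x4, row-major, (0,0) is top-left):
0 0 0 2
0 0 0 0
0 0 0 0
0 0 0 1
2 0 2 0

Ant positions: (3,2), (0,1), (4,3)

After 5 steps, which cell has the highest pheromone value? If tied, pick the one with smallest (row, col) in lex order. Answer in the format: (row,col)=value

Step 1: ant0:(3,2)->S->(4,2) | ant1:(0,1)->E->(0,2) | ant2:(4,3)->W->(4,2)
  grid max=5 at (4,2)
Step 2: ant0:(4,2)->N->(3,2) | ant1:(0,2)->E->(0,3) | ant2:(4,2)->N->(3,2)
  grid max=4 at (4,2)
Step 3: ant0:(3,2)->S->(4,2) | ant1:(0,3)->S->(1,3) | ant2:(3,2)->S->(4,2)
  grid max=7 at (4,2)
Step 4: ant0:(4,2)->N->(3,2) | ant1:(1,3)->N->(0,3) | ant2:(4,2)->N->(3,2)
  grid max=6 at (4,2)
Step 5: ant0:(3,2)->S->(4,2) | ant1:(0,3)->S->(1,3) | ant2:(3,2)->S->(4,2)
  grid max=9 at (4,2)
Final grid:
  0 0 0 1
  0 0 0 1
  0 0 0 0
  0 0 4 0
  0 0 9 0
Max pheromone 9 at (4,2)

Answer: (4,2)=9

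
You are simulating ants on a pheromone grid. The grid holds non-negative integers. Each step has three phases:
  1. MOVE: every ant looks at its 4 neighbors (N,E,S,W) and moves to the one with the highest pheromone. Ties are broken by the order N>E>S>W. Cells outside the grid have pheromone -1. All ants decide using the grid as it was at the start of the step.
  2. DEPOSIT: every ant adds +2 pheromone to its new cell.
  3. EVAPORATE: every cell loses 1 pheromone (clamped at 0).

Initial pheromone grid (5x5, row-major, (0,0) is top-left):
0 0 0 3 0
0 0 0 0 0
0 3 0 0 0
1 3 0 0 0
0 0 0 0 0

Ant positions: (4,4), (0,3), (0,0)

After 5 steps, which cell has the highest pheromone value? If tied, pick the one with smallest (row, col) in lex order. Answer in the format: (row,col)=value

Step 1: ant0:(4,4)->N->(3,4) | ant1:(0,3)->E->(0,4) | ant2:(0,0)->E->(0,1)
  grid max=2 at (0,3)
Step 2: ant0:(3,4)->N->(2,4) | ant1:(0,4)->W->(0,3) | ant2:(0,1)->E->(0,2)
  grid max=3 at (0,3)
Step 3: ant0:(2,4)->N->(1,4) | ant1:(0,3)->W->(0,2) | ant2:(0,2)->E->(0,3)
  grid max=4 at (0,3)
Step 4: ant0:(1,4)->N->(0,4) | ant1:(0,2)->E->(0,3) | ant2:(0,3)->W->(0,2)
  grid max=5 at (0,3)
Step 5: ant0:(0,4)->W->(0,3) | ant1:(0,3)->W->(0,2) | ant2:(0,2)->E->(0,3)
  grid max=8 at (0,3)
Final grid:
  0 0 4 8 0
  0 0 0 0 0
  0 0 0 0 0
  0 0 0 0 0
  0 0 0 0 0
Max pheromone 8 at (0,3)

Answer: (0,3)=8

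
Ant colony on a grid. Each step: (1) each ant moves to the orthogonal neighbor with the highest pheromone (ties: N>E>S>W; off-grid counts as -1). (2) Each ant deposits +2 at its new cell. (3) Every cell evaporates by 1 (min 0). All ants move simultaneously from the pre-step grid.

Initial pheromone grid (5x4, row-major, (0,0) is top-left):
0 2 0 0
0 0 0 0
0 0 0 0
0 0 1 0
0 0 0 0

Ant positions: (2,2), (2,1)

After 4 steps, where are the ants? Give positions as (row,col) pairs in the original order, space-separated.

Step 1: ant0:(2,2)->S->(3,2) | ant1:(2,1)->N->(1,1)
  grid max=2 at (3,2)
Step 2: ant0:(3,2)->N->(2,2) | ant1:(1,1)->N->(0,1)
  grid max=2 at (0,1)
Step 3: ant0:(2,2)->S->(3,2) | ant1:(0,1)->E->(0,2)
  grid max=2 at (3,2)
Step 4: ant0:(3,2)->N->(2,2) | ant1:(0,2)->W->(0,1)
  grid max=2 at (0,1)

(2,2) (0,1)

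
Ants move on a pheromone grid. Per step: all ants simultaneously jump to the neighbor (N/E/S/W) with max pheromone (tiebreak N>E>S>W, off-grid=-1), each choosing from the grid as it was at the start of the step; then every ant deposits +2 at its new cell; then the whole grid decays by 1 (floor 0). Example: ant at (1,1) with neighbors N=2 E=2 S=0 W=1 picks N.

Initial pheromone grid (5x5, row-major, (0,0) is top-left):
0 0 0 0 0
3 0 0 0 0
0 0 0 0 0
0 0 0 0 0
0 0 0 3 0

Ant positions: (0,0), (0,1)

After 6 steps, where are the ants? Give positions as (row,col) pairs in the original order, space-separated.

Step 1: ant0:(0,0)->S->(1,0) | ant1:(0,1)->E->(0,2)
  grid max=4 at (1,0)
Step 2: ant0:(1,0)->N->(0,0) | ant1:(0,2)->E->(0,3)
  grid max=3 at (1,0)
Step 3: ant0:(0,0)->S->(1,0) | ant1:(0,3)->E->(0,4)
  grid max=4 at (1,0)
Step 4: ant0:(1,0)->N->(0,0) | ant1:(0,4)->S->(1,4)
  grid max=3 at (1,0)
Step 5: ant0:(0,0)->S->(1,0) | ant1:(1,4)->N->(0,4)
  grid max=4 at (1,0)
Step 6: ant0:(1,0)->N->(0,0) | ant1:(0,4)->S->(1,4)
  grid max=3 at (1,0)

(0,0) (1,4)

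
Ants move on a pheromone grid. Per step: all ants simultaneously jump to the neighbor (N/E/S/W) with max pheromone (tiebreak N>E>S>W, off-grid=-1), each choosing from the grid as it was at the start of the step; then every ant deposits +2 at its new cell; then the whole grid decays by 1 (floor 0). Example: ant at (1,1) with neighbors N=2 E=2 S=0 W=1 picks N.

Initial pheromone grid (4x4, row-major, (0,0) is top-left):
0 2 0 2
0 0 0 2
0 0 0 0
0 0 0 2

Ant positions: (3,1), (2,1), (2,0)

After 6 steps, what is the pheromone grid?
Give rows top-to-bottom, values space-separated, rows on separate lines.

After step 1: ants at (2,1),(1,1),(1,0)
  0 1 0 1
  1 1 0 1
  0 1 0 0
  0 0 0 1
After step 2: ants at (1,1),(0,1),(1,1)
  0 2 0 0
  0 4 0 0
  0 0 0 0
  0 0 0 0
After step 3: ants at (0,1),(1,1),(0,1)
  0 5 0 0
  0 5 0 0
  0 0 0 0
  0 0 0 0
After step 4: ants at (1,1),(0,1),(1,1)
  0 6 0 0
  0 8 0 0
  0 0 0 0
  0 0 0 0
After step 5: ants at (0,1),(1,1),(0,1)
  0 9 0 0
  0 9 0 0
  0 0 0 0
  0 0 0 0
After step 6: ants at (1,1),(0,1),(1,1)
  0 10 0 0
  0 12 0 0
  0 0 0 0
  0 0 0 0

0 10 0 0
0 12 0 0
0 0 0 0
0 0 0 0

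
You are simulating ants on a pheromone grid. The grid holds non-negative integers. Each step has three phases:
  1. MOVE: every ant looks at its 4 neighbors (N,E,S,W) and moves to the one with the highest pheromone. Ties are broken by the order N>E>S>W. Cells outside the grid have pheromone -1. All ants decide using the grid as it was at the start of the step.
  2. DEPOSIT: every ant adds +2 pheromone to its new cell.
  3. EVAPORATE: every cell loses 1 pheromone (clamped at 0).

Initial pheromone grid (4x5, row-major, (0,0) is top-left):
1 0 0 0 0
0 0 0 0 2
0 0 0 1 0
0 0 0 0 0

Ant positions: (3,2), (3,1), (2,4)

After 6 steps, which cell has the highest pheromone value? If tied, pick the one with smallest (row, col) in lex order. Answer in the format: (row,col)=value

Step 1: ant0:(3,2)->N->(2,2) | ant1:(3,1)->N->(2,1) | ant2:(2,4)->N->(1,4)
  grid max=3 at (1,4)
Step 2: ant0:(2,2)->W->(2,1) | ant1:(2,1)->E->(2,2) | ant2:(1,4)->N->(0,4)
  grid max=2 at (1,4)
Step 3: ant0:(2,1)->E->(2,2) | ant1:(2,2)->W->(2,1) | ant2:(0,4)->S->(1,4)
  grid max=3 at (1,4)
Step 4: ant0:(2,2)->W->(2,1) | ant1:(2,1)->E->(2,2) | ant2:(1,4)->N->(0,4)
  grid max=4 at (2,1)
Step 5: ant0:(2,1)->E->(2,2) | ant1:(2,2)->W->(2,1) | ant2:(0,4)->S->(1,4)
  grid max=5 at (2,1)
Step 6: ant0:(2,2)->W->(2,1) | ant1:(2,1)->E->(2,2) | ant2:(1,4)->N->(0,4)
  grid max=6 at (2,1)
Final grid:
  0 0 0 0 1
  0 0 0 0 2
  0 6 6 0 0
  0 0 0 0 0
Max pheromone 6 at (2,1)

Answer: (2,1)=6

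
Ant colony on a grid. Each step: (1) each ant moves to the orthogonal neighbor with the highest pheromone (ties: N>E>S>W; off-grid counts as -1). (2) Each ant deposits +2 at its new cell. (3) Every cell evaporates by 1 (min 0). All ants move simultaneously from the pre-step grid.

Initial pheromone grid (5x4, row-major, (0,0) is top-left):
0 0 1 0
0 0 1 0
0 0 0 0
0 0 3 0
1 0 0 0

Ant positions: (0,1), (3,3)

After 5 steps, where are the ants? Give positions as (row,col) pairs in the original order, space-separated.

Step 1: ant0:(0,1)->E->(0,2) | ant1:(3,3)->W->(3,2)
  grid max=4 at (3,2)
Step 2: ant0:(0,2)->E->(0,3) | ant1:(3,2)->N->(2,2)
  grid max=3 at (3,2)
Step 3: ant0:(0,3)->W->(0,2) | ant1:(2,2)->S->(3,2)
  grid max=4 at (3,2)
Step 4: ant0:(0,2)->E->(0,3) | ant1:(3,2)->N->(2,2)
  grid max=3 at (3,2)
Step 5: ant0:(0,3)->W->(0,2) | ant1:(2,2)->S->(3,2)
  grid max=4 at (3,2)

(0,2) (3,2)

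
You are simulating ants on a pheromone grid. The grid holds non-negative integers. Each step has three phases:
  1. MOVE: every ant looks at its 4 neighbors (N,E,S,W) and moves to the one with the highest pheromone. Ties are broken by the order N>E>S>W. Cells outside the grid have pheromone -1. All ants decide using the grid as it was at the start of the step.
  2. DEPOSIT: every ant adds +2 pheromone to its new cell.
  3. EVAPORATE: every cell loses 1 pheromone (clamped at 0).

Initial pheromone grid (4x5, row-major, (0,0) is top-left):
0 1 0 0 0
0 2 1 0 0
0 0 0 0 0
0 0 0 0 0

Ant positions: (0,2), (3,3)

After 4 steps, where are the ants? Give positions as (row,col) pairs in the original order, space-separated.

Step 1: ant0:(0,2)->S->(1,2) | ant1:(3,3)->N->(2,3)
  grid max=2 at (1,2)
Step 2: ant0:(1,2)->W->(1,1) | ant1:(2,3)->N->(1,3)
  grid max=2 at (1,1)
Step 3: ant0:(1,1)->E->(1,2) | ant1:(1,3)->W->(1,2)
  grid max=4 at (1,2)
Step 4: ant0:(1,2)->W->(1,1) | ant1:(1,2)->W->(1,1)
  grid max=4 at (1,1)

(1,1) (1,1)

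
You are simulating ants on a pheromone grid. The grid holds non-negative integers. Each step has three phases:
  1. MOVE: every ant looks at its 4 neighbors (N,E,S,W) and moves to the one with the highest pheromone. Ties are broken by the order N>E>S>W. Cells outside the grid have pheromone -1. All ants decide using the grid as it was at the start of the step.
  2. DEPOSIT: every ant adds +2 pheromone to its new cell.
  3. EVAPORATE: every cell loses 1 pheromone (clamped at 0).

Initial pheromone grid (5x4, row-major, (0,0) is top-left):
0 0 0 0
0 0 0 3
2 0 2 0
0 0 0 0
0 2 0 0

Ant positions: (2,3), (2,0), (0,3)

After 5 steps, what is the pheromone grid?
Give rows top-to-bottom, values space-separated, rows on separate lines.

After step 1: ants at (1,3),(1,0),(1,3)
  0 0 0 0
  1 0 0 6
  1 0 1 0
  0 0 0 0
  0 1 0 0
After step 2: ants at (0,3),(2,0),(0,3)
  0 0 0 3
  0 0 0 5
  2 0 0 0
  0 0 0 0
  0 0 0 0
After step 3: ants at (1,3),(1,0),(1,3)
  0 0 0 2
  1 0 0 8
  1 0 0 0
  0 0 0 0
  0 0 0 0
After step 4: ants at (0,3),(2,0),(0,3)
  0 0 0 5
  0 0 0 7
  2 0 0 0
  0 0 0 0
  0 0 0 0
After step 5: ants at (1,3),(1,0),(1,3)
  0 0 0 4
  1 0 0 10
  1 0 0 0
  0 0 0 0
  0 0 0 0

0 0 0 4
1 0 0 10
1 0 0 0
0 0 0 0
0 0 0 0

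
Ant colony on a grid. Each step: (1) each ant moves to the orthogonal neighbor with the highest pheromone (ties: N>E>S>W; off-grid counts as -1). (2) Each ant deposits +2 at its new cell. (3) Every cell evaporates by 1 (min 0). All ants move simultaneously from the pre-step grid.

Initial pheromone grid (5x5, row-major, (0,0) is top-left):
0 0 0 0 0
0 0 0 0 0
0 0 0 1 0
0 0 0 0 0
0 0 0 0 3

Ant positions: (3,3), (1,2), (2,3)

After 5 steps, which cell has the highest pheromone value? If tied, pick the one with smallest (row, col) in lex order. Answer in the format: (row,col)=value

Answer: (1,3)=9

Derivation:
Step 1: ant0:(3,3)->N->(2,3) | ant1:(1,2)->N->(0,2) | ant2:(2,3)->N->(1,3)
  grid max=2 at (2,3)
Step 2: ant0:(2,3)->N->(1,3) | ant1:(0,2)->E->(0,3) | ant2:(1,3)->S->(2,3)
  grid max=3 at (2,3)
Step 3: ant0:(1,3)->S->(2,3) | ant1:(0,3)->S->(1,3) | ant2:(2,3)->N->(1,3)
  grid max=5 at (1,3)
Step 4: ant0:(2,3)->N->(1,3) | ant1:(1,3)->S->(2,3) | ant2:(1,3)->S->(2,3)
  grid max=7 at (2,3)
Step 5: ant0:(1,3)->S->(2,3) | ant1:(2,3)->N->(1,3) | ant2:(2,3)->N->(1,3)
  grid max=9 at (1,3)
Final grid:
  0 0 0 0 0
  0 0 0 9 0
  0 0 0 8 0
  0 0 0 0 0
  0 0 0 0 0
Max pheromone 9 at (1,3)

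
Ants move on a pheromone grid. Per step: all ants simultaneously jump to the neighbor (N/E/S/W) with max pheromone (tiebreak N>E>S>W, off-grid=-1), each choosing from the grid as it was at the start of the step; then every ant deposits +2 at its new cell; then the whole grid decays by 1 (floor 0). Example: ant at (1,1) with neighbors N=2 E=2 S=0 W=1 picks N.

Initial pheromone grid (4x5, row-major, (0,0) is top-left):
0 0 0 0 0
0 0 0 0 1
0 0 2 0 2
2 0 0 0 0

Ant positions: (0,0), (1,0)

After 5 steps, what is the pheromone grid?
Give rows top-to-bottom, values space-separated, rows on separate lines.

After step 1: ants at (0,1),(0,0)
  1 1 0 0 0
  0 0 0 0 0
  0 0 1 0 1
  1 0 0 0 0
After step 2: ants at (0,0),(0,1)
  2 2 0 0 0
  0 0 0 0 0
  0 0 0 0 0
  0 0 0 0 0
After step 3: ants at (0,1),(0,0)
  3 3 0 0 0
  0 0 0 0 0
  0 0 0 0 0
  0 0 0 0 0
After step 4: ants at (0,0),(0,1)
  4 4 0 0 0
  0 0 0 0 0
  0 0 0 0 0
  0 0 0 0 0
After step 5: ants at (0,1),(0,0)
  5 5 0 0 0
  0 0 0 0 0
  0 0 0 0 0
  0 0 0 0 0

5 5 0 0 0
0 0 0 0 0
0 0 0 0 0
0 0 0 0 0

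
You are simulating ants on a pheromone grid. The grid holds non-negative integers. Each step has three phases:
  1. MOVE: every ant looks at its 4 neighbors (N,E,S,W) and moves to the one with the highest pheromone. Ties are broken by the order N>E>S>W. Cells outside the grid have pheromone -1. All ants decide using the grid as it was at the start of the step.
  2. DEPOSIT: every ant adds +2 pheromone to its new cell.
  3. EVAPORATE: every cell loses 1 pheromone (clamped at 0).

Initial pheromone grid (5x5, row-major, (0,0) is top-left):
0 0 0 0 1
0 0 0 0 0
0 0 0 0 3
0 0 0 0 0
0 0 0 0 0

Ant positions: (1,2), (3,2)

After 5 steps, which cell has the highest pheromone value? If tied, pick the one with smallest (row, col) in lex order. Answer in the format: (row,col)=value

Answer: (0,4)=3

Derivation:
Step 1: ant0:(1,2)->N->(0,2) | ant1:(3,2)->N->(2,2)
  grid max=2 at (2,4)
Step 2: ant0:(0,2)->E->(0,3) | ant1:(2,2)->N->(1,2)
  grid max=1 at (0,3)
Step 3: ant0:(0,3)->E->(0,4) | ant1:(1,2)->N->(0,2)
  grid max=1 at (0,2)
Step 4: ant0:(0,4)->S->(1,4) | ant1:(0,2)->E->(0,3)
  grid max=1 at (0,3)
Step 5: ant0:(1,4)->N->(0,4) | ant1:(0,3)->E->(0,4)
  grid max=3 at (0,4)
Final grid:
  0 0 0 0 3
  0 0 0 0 0
  0 0 0 0 0
  0 0 0 0 0
  0 0 0 0 0
Max pheromone 3 at (0,4)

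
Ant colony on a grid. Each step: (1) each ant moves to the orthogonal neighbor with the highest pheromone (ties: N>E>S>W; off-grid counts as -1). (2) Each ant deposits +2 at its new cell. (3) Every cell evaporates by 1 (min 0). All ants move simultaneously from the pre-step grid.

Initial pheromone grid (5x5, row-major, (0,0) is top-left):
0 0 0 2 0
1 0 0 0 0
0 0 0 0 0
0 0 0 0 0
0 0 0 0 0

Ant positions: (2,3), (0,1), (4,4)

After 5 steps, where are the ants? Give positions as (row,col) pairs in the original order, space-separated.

Step 1: ant0:(2,3)->N->(1,3) | ant1:(0,1)->E->(0,2) | ant2:(4,4)->N->(3,4)
  grid max=1 at (0,2)
Step 2: ant0:(1,3)->N->(0,3) | ant1:(0,2)->E->(0,3) | ant2:(3,4)->N->(2,4)
  grid max=4 at (0,3)
Step 3: ant0:(0,3)->E->(0,4) | ant1:(0,3)->E->(0,4) | ant2:(2,4)->N->(1,4)
  grid max=3 at (0,3)
Step 4: ant0:(0,4)->W->(0,3) | ant1:(0,4)->W->(0,3) | ant2:(1,4)->N->(0,4)
  grid max=6 at (0,3)
Step 5: ant0:(0,3)->E->(0,4) | ant1:(0,3)->E->(0,4) | ant2:(0,4)->W->(0,3)
  grid max=7 at (0,3)

(0,4) (0,4) (0,3)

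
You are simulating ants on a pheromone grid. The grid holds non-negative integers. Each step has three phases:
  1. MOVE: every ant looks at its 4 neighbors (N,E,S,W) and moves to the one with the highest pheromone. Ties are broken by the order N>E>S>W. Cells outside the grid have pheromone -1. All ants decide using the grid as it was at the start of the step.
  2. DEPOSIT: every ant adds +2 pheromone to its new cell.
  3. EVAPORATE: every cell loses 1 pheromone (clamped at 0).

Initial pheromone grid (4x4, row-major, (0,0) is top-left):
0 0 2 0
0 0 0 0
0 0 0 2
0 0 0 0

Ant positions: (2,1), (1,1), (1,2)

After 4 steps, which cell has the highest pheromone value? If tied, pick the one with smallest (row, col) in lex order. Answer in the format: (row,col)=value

Step 1: ant0:(2,1)->N->(1,1) | ant1:(1,1)->N->(0,1) | ant2:(1,2)->N->(0,2)
  grid max=3 at (0,2)
Step 2: ant0:(1,1)->N->(0,1) | ant1:(0,1)->E->(0,2) | ant2:(0,2)->W->(0,1)
  grid max=4 at (0,1)
Step 3: ant0:(0,1)->E->(0,2) | ant1:(0,2)->W->(0,1) | ant2:(0,1)->E->(0,2)
  grid max=7 at (0,2)
Step 4: ant0:(0,2)->W->(0,1) | ant1:(0,1)->E->(0,2) | ant2:(0,2)->W->(0,1)
  grid max=8 at (0,1)
Final grid:
  0 8 8 0
  0 0 0 0
  0 0 0 0
  0 0 0 0
Max pheromone 8 at (0,1)

Answer: (0,1)=8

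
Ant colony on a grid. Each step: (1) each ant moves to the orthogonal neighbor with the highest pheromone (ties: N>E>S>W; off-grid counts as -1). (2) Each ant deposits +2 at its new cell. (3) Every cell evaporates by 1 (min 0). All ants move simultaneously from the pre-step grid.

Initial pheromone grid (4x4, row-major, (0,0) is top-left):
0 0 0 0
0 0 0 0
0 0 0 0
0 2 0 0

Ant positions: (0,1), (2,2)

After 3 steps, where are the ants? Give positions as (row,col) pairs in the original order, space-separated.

Step 1: ant0:(0,1)->E->(0,2) | ant1:(2,2)->N->(1,2)
  grid max=1 at (0,2)
Step 2: ant0:(0,2)->S->(1,2) | ant1:(1,2)->N->(0,2)
  grid max=2 at (0,2)
Step 3: ant0:(1,2)->N->(0,2) | ant1:(0,2)->S->(1,2)
  grid max=3 at (0,2)

(0,2) (1,2)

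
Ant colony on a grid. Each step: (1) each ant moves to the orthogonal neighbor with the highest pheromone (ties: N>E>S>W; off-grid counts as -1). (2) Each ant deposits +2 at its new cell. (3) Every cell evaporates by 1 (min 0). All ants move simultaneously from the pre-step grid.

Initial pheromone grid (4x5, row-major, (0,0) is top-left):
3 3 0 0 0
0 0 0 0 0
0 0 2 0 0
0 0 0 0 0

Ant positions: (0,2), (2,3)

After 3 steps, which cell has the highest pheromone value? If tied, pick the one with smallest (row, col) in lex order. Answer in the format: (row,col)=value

Step 1: ant0:(0,2)->W->(0,1) | ant1:(2,3)->W->(2,2)
  grid max=4 at (0,1)
Step 2: ant0:(0,1)->W->(0,0) | ant1:(2,2)->N->(1,2)
  grid max=3 at (0,0)
Step 3: ant0:(0,0)->E->(0,1) | ant1:(1,2)->S->(2,2)
  grid max=4 at (0,1)
Final grid:
  2 4 0 0 0
  0 0 0 0 0
  0 0 3 0 0
  0 0 0 0 0
Max pheromone 4 at (0,1)

Answer: (0,1)=4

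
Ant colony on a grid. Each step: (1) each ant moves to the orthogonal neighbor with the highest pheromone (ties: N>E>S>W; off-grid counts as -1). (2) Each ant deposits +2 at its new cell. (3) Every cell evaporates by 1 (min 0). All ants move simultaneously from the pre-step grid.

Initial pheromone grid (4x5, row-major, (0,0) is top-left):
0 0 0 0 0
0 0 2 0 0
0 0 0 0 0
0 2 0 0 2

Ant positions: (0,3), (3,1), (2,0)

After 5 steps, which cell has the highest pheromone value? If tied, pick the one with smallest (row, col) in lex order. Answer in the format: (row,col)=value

Step 1: ant0:(0,3)->E->(0,4) | ant1:(3,1)->N->(2,1) | ant2:(2,0)->N->(1,0)
  grid max=1 at (0,4)
Step 2: ant0:(0,4)->S->(1,4) | ant1:(2,1)->S->(3,1) | ant2:(1,0)->N->(0,0)
  grid max=2 at (3,1)
Step 3: ant0:(1,4)->N->(0,4) | ant1:(3,1)->N->(2,1) | ant2:(0,0)->E->(0,1)
  grid max=1 at (0,1)
Step 4: ant0:(0,4)->S->(1,4) | ant1:(2,1)->S->(3,1) | ant2:(0,1)->E->(0,2)
  grid max=2 at (3,1)
Step 5: ant0:(1,4)->N->(0,4) | ant1:(3,1)->N->(2,1) | ant2:(0,2)->E->(0,3)
  grid max=1 at (0,3)
Final grid:
  0 0 0 1 1
  0 0 0 0 0
  0 1 0 0 0
  0 1 0 0 0
Max pheromone 1 at (0,3)

Answer: (0,3)=1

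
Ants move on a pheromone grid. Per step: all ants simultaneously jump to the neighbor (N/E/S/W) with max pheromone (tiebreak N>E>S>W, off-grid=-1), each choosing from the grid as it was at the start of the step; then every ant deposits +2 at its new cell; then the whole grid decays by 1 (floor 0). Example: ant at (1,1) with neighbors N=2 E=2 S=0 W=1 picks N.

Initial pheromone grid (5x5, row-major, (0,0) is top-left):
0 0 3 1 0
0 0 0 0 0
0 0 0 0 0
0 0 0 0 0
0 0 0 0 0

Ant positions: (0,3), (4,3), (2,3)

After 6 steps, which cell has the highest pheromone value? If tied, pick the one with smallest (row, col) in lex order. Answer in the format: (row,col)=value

Step 1: ant0:(0,3)->W->(0,2) | ant1:(4,3)->N->(3,3) | ant2:(2,3)->N->(1,3)
  grid max=4 at (0,2)
Step 2: ant0:(0,2)->E->(0,3) | ant1:(3,3)->N->(2,3) | ant2:(1,3)->N->(0,3)
  grid max=3 at (0,2)
Step 3: ant0:(0,3)->W->(0,2) | ant1:(2,3)->N->(1,3) | ant2:(0,3)->W->(0,2)
  grid max=6 at (0,2)
Step 4: ant0:(0,2)->E->(0,3) | ant1:(1,3)->N->(0,3) | ant2:(0,2)->E->(0,3)
  grid max=7 at (0,3)
Step 5: ant0:(0,3)->W->(0,2) | ant1:(0,3)->W->(0,2) | ant2:(0,3)->W->(0,2)
  grid max=10 at (0,2)
Step 6: ant0:(0,2)->E->(0,3) | ant1:(0,2)->E->(0,3) | ant2:(0,2)->E->(0,3)
  grid max=11 at (0,3)
Final grid:
  0 0 9 11 0
  0 0 0 0 0
  0 0 0 0 0
  0 0 0 0 0
  0 0 0 0 0
Max pheromone 11 at (0,3)

Answer: (0,3)=11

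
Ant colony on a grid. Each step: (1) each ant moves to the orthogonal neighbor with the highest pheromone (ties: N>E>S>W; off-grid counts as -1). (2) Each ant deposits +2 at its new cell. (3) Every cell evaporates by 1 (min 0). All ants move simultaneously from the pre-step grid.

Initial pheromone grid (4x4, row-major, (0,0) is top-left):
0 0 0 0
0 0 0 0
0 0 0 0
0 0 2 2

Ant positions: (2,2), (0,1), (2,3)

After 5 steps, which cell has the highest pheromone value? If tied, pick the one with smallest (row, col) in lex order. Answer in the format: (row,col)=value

Answer: (3,2)=7

Derivation:
Step 1: ant0:(2,2)->S->(3,2) | ant1:(0,1)->E->(0,2) | ant2:(2,3)->S->(3,3)
  grid max=3 at (3,2)
Step 2: ant0:(3,2)->E->(3,3) | ant1:(0,2)->E->(0,3) | ant2:(3,3)->W->(3,2)
  grid max=4 at (3,2)
Step 3: ant0:(3,3)->W->(3,2) | ant1:(0,3)->S->(1,3) | ant2:(3,2)->E->(3,3)
  grid max=5 at (3,2)
Step 4: ant0:(3,2)->E->(3,3) | ant1:(1,3)->N->(0,3) | ant2:(3,3)->W->(3,2)
  grid max=6 at (3,2)
Step 5: ant0:(3,3)->W->(3,2) | ant1:(0,3)->S->(1,3) | ant2:(3,2)->E->(3,3)
  grid max=7 at (3,2)
Final grid:
  0 0 0 0
  0 0 0 1
  0 0 0 0
  0 0 7 7
Max pheromone 7 at (3,2)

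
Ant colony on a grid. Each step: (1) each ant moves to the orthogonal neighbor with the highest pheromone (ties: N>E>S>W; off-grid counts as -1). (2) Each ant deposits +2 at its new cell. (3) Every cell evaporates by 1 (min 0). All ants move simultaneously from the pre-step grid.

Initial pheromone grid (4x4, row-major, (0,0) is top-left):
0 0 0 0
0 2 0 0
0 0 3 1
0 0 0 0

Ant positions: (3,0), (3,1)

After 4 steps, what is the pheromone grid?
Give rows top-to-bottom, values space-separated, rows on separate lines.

After step 1: ants at (2,0),(2,1)
  0 0 0 0
  0 1 0 0
  1 1 2 0
  0 0 0 0
After step 2: ants at (2,1),(2,2)
  0 0 0 0
  0 0 0 0
  0 2 3 0
  0 0 0 0
After step 3: ants at (2,2),(2,1)
  0 0 0 0
  0 0 0 0
  0 3 4 0
  0 0 0 0
After step 4: ants at (2,1),(2,2)
  0 0 0 0
  0 0 0 0
  0 4 5 0
  0 0 0 0

0 0 0 0
0 0 0 0
0 4 5 0
0 0 0 0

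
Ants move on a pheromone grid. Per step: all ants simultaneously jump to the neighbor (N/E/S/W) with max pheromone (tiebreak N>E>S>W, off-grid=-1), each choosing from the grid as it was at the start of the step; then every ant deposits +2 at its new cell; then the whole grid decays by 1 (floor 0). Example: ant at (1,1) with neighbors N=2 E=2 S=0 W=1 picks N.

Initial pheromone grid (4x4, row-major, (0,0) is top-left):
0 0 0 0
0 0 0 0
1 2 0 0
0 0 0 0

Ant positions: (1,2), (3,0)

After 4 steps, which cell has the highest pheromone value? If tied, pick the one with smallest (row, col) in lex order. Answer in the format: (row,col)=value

Answer: (2,1)=2

Derivation:
Step 1: ant0:(1,2)->N->(0,2) | ant1:(3,0)->N->(2,0)
  grid max=2 at (2,0)
Step 2: ant0:(0,2)->E->(0,3) | ant1:(2,0)->E->(2,1)
  grid max=2 at (2,1)
Step 3: ant0:(0,3)->S->(1,3) | ant1:(2,1)->W->(2,0)
  grid max=2 at (2,0)
Step 4: ant0:(1,3)->N->(0,3) | ant1:(2,0)->E->(2,1)
  grid max=2 at (2,1)
Final grid:
  0 0 0 1
  0 0 0 0
  1 2 0 0
  0 0 0 0
Max pheromone 2 at (2,1)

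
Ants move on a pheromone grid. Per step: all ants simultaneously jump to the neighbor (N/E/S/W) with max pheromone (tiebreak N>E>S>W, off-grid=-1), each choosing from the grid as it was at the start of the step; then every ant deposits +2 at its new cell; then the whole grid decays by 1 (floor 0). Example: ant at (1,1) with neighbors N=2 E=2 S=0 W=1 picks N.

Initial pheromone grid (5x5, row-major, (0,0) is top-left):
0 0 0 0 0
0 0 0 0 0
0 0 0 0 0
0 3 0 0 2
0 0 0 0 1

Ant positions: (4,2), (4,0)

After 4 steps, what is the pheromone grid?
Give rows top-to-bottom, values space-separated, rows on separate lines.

After step 1: ants at (3,2),(3,0)
  0 0 0 0 0
  0 0 0 0 0
  0 0 0 0 0
  1 2 1 0 1
  0 0 0 0 0
After step 2: ants at (3,1),(3,1)
  0 0 0 0 0
  0 0 0 0 0
  0 0 0 0 0
  0 5 0 0 0
  0 0 0 0 0
After step 3: ants at (2,1),(2,1)
  0 0 0 0 0
  0 0 0 0 0
  0 3 0 0 0
  0 4 0 0 0
  0 0 0 0 0
After step 4: ants at (3,1),(3,1)
  0 0 0 0 0
  0 0 0 0 0
  0 2 0 0 0
  0 7 0 0 0
  0 0 0 0 0

0 0 0 0 0
0 0 0 0 0
0 2 0 0 0
0 7 0 0 0
0 0 0 0 0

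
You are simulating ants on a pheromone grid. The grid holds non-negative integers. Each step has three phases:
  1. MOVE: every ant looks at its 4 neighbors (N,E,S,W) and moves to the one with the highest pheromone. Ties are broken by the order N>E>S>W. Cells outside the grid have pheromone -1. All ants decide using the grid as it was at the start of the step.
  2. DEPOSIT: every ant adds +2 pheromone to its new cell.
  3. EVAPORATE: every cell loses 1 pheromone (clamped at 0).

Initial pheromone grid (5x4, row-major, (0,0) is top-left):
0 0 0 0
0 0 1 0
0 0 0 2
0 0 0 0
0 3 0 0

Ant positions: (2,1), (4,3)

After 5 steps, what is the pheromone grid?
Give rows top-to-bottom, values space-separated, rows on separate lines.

After step 1: ants at (1,1),(3,3)
  0 0 0 0
  0 1 0 0
  0 0 0 1
  0 0 0 1
  0 2 0 0
After step 2: ants at (0,1),(2,3)
  0 1 0 0
  0 0 0 0
  0 0 0 2
  0 0 0 0
  0 1 0 0
After step 3: ants at (0,2),(1,3)
  0 0 1 0
  0 0 0 1
  0 0 0 1
  0 0 0 0
  0 0 0 0
After step 4: ants at (0,3),(2,3)
  0 0 0 1
  0 0 0 0
  0 0 0 2
  0 0 0 0
  0 0 0 0
After step 5: ants at (1,3),(1,3)
  0 0 0 0
  0 0 0 3
  0 0 0 1
  0 0 0 0
  0 0 0 0

0 0 0 0
0 0 0 3
0 0 0 1
0 0 0 0
0 0 0 0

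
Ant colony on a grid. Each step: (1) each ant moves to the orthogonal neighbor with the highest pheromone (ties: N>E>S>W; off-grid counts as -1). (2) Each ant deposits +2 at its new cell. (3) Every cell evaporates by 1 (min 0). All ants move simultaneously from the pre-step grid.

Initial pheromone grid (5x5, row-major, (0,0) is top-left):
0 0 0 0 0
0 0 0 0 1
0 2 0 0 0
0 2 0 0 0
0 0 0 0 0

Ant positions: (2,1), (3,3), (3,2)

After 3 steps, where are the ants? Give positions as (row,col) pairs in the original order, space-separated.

Step 1: ant0:(2,1)->S->(3,1) | ant1:(3,3)->N->(2,3) | ant2:(3,2)->W->(3,1)
  grid max=5 at (3,1)
Step 2: ant0:(3,1)->N->(2,1) | ant1:(2,3)->N->(1,3) | ant2:(3,1)->N->(2,1)
  grid max=4 at (2,1)
Step 3: ant0:(2,1)->S->(3,1) | ant1:(1,3)->N->(0,3) | ant2:(2,1)->S->(3,1)
  grid max=7 at (3,1)

(3,1) (0,3) (3,1)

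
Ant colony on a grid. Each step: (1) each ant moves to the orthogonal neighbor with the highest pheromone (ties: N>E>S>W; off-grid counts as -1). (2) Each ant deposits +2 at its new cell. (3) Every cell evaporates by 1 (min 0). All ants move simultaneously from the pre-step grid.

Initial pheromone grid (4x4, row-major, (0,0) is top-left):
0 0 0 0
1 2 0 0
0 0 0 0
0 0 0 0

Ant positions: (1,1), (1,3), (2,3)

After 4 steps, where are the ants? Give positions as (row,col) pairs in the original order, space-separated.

Step 1: ant0:(1,1)->W->(1,0) | ant1:(1,3)->N->(0,3) | ant2:(2,3)->N->(1,3)
  grid max=2 at (1,0)
Step 2: ant0:(1,0)->E->(1,1) | ant1:(0,3)->S->(1,3) | ant2:(1,3)->N->(0,3)
  grid max=2 at (0,3)
Step 3: ant0:(1,1)->W->(1,0) | ant1:(1,3)->N->(0,3) | ant2:(0,3)->S->(1,3)
  grid max=3 at (0,3)
Step 4: ant0:(1,0)->E->(1,1) | ant1:(0,3)->S->(1,3) | ant2:(1,3)->N->(0,3)
  grid max=4 at (0,3)

(1,1) (1,3) (0,3)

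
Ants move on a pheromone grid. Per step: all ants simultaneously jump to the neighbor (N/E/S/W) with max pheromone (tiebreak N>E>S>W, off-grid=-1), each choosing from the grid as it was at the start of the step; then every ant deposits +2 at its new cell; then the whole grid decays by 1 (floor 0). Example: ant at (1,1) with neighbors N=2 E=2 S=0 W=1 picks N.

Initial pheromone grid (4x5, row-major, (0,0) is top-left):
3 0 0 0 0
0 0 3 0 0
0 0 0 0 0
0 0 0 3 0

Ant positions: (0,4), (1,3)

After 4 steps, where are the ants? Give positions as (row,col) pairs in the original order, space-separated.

Step 1: ant0:(0,4)->S->(1,4) | ant1:(1,3)->W->(1,2)
  grid max=4 at (1,2)
Step 2: ant0:(1,4)->N->(0,4) | ant1:(1,2)->N->(0,2)
  grid max=3 at (1,2)
Step 3: ant0:(0,4)->S->(1,4) | ant1:(0,2)->S->(1,2)
  grid max=4 at (1,2)
Step 4: ant0:(1,4)->N->(0,4) | ant1:(1,2)->N->(0,2)
  grid max=3 at (1,2)

(0,4) (0,2)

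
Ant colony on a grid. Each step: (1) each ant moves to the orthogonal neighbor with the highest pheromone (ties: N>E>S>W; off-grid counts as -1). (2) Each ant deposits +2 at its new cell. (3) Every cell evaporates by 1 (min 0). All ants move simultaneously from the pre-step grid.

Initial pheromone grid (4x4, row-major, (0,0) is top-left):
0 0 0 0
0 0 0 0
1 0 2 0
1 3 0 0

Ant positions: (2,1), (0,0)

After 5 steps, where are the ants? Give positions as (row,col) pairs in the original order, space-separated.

Step 1: ant0:(2,1)->S->(3,1) | ant1:(0,0)->E->(0,1)
  grid max=4 at (3,1)
Step 2: ant0:(3,1)->N->(2,1) | ant1:(0,1)->E->(0,2)
  grid max=3 at (3,1)
Step 3: ant0:(2,1)->S->(3,1) | ant1:(0,2)->E->(0,3)
  grid max=4 at (3,1)
Step 4: ant0:(3,1)->N->(2,1) | ant1:(0,3)->S->(1,3)
  grid max=3 at (3,1)
Step 5: ant0:(2,1)->S->(3,1) | ant1:(1,3)->N->(0,3)
  grid max=4 at (3,1)

(3,1) (0,3)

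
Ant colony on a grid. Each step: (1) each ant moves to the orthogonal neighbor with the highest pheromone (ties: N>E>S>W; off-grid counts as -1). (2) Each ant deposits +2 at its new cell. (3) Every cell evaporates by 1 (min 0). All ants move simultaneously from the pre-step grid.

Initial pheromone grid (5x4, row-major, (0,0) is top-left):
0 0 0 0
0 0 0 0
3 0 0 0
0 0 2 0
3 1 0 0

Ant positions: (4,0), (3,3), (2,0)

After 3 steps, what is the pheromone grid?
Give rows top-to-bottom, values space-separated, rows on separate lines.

After step 1: ants at (4,1),(3,2),(1,0)
  0 0 0 0
  1 0 0 0
  2 0 0 0
  0 0 3 0
  2 2 0 0
After step 2: ants at (4,0),(2,2),(2,0)
  0 0 0 0
  0 0 0 0
  3 0 1 0
  0 0 2 0
  3 1 0 0
After step 3: ants at (4,1),(3,2),(1,0)
  0 0 0 0
  1 0 0 0
  2 0 0 0
  0 0 3 0
  2 2 0 0

0 0 0 0
1 0 0 0
2 0 0 0
0 0 3 0
2 2 0 0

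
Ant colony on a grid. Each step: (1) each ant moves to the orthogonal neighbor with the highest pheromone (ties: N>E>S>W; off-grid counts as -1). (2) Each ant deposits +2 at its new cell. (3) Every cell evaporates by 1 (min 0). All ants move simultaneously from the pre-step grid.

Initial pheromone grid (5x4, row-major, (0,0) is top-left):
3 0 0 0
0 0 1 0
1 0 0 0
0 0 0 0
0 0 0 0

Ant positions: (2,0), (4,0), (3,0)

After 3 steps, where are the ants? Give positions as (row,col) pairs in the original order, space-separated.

Step 1: ant0:(2,0)->N->(1,0) | ant1:(4,0)->N->(3,0) | ant2:(3,0)->N->(2,0)
  grid max=2 at (0,0)
Step 2: ant0:(1,0)->N->(0,0) | ant1:(3,0)->N->(2,0) | ant2:(2,0)->N->(1,0)
  grid max=3 at (0,0)
Step 3: ant0:(0,0)->S->(1,0) | ant1:(2,0)->N->(1,0) | ant2:(1,0)->N->(0,0)
  grid max=5 at (1,0)

(1,0) (1,0) (0,0)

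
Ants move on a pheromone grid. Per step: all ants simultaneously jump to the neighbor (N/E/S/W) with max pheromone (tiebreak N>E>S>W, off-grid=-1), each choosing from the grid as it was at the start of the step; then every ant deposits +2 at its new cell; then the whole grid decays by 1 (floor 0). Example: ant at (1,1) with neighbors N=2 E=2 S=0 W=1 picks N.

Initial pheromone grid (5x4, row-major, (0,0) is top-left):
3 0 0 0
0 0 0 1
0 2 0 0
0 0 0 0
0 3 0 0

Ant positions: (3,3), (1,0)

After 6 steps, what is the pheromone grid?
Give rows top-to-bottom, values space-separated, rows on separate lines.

After step 1: ants at (2,3),(0,0)
  4 0 0 0
  0 0 0 0
  0 1 0 1
  0 0 0 0
  0 2 0 0
After step 2: ants at (1,3),(0,1)
  3 1 0 0
  0 0 0 1
  0 0 0 0
  0 0 0 0
  0 1 0 0
After step 3: ants at (0,3),(0,0)
  4 0 0 1
  0 0 0 0
  0 0 0 0
  0 0 0 0
  0 0 0 0
After step 4: ants at (1,3),(0,1)
  3 1 0 0
  0 0 0 1
  0 0 0 0
  0 0 0 0
  0 0 0 0
After step 5: ants at (0,3),(0,0)
  4 0 0 1
  0 0 0 0
  0 0 0 0
  0 0 0 0
  0 0 0 0
After step 6: ants at (1,3),(0,1)
  3 1 0 0
  0 0 0 1
  0 0 0 0
  0 0 0 0
  0 0 0 0

3 1 0 0
0 0 0 1
0 0 0 0
0 0 0 0
0 0 0 0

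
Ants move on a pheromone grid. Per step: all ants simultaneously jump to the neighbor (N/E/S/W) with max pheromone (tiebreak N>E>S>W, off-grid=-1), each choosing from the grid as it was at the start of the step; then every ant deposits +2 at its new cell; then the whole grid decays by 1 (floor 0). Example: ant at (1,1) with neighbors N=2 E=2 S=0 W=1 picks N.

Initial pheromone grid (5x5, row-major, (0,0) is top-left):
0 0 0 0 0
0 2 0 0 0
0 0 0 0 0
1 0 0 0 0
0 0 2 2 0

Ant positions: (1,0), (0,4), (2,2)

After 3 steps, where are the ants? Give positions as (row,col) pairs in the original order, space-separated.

Step 1: ant0:(1,0)->E->(1,1) | ant1:(0,4)->S->(1,4) | ant2:(2,2)->N->(1,2)
  grid max=3 at (1,1)
Step 2: ant0:(1,1)->E->(1,2) | ant1:(1,4)->N->(0,4) | ant2:(1,2)->W->(1,1)
  grid max=4 at (1,1)
Step 3: ant0:(1,2)->W->(1,1) | ant1:(0,4)->S->(1,4) | ant2:(1,1)->E->(1,2)
  grid max=5 at (1,1)

(1,1) (1,4) (1,2)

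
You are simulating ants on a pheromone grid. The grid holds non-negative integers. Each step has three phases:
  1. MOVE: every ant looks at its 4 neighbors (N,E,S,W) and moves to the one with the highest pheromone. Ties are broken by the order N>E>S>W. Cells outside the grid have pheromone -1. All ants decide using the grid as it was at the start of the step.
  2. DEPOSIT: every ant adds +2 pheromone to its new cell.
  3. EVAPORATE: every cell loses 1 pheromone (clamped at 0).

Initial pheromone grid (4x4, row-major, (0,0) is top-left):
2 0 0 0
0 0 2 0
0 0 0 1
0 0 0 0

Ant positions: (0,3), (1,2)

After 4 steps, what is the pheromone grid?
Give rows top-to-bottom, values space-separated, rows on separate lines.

After step 1: ants at (1,3),(0,2)
  1 0 1 0
  0 0 1 1
  0 0 0 0
  0 0 0 0
After step 2: ants at (1,2),(1,2)
  0 0 0 0
  0 0 4 0
  0 0 0 0
  0 0 0 0
After step 3: ants at (0,2),(0,2)
  0 0 3 0
  0 0 3 0
  0 0 0 0
  0 0 0 0
After step 4: ants at (1,2),(1,2)
  0 0 2 0
  0 0 6 0
  0 0 0 0
  0 0 0 0

0 0 2 0
0 0 6 0
0 0 0 0
0 0 0 0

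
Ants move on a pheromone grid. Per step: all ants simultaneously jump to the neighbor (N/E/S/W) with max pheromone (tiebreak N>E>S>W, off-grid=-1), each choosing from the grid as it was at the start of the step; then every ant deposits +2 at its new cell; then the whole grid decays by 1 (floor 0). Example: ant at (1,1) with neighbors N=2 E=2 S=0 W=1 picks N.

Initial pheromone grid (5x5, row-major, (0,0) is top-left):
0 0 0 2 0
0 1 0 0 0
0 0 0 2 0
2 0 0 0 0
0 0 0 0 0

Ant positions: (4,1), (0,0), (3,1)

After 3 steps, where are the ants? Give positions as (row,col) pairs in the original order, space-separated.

Step 1: ant0:(4,1)->N->(3,1) | ant1:(0,0)->E->(0,1) | ant2:(3,1)->W->(3,0)
  grid max=3 at (3,0)
Step 2: ant0:(3,1)->W->(3,0) | ant1:(0,1)->E->(0,2) | ant2:(3,0)->E->(3,1)
  grid max=4 at (3,0)
Step 3: ant0:(3,0)->E->(3,1) | ant1:(0,2)->E->(0,3) | ant2:(3,1)->W->(3,0)
  grid max=5 at (3,0)

(3,1) (0,3) (3,0)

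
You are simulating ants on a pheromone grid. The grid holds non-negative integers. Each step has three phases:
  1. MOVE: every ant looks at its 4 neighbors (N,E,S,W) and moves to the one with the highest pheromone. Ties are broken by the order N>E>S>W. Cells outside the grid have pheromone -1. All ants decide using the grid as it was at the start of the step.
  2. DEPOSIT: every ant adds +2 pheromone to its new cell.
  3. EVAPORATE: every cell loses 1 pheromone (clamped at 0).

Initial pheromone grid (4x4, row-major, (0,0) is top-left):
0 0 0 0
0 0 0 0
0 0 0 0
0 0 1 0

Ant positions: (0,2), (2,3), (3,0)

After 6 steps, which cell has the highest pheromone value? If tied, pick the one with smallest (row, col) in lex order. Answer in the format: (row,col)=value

Answer: (0,3)=8

Derivation:
Step 1: ant0:(0,2)->E->(0,3) | ant1:(2,3)->N->(1,3) | ant2:(3,0)->N->(2,0)
  grid max=1 at (0,3)
Step 2: ant0:(0,3)->S->(1,3) | ant1:(1,3)->N->(0,3) | ant2:(2,0)->N->(1,0)
  grid max=2 at (0,3)
Step 3: ant0:(1,3)->N->(0,3) | ant1:(0,3)->S->(1,3) | ant2:(1,0)->N->(0,0)
  grid max=3 at (0,3)
Step 4: ant0:(0,3)->S->(1,3) | ant1:(1,3)->N->(0,3) | ant2:(0,0)->E->(0,1)
  grid max=4 at (0,3)
Step 5: ant0:(1,3)->N->(0,3) | ant1:(0,3)->S->(1,3) | ant2:(0,1)->E->(0,2)
  grid max=5 at (0,3)
Step 6: ant0:(0,3)->S->(1,3) | ant1:(1,3)->N->(0,3) | ant2:(0,2)->E->(0,3)
  grid max=8 at (0,3)
Final grid:
  0 0 0 8
  0 0 0 6
  0 0 0 0
  0 0 0 0
Max pheromone 8 at (0,3)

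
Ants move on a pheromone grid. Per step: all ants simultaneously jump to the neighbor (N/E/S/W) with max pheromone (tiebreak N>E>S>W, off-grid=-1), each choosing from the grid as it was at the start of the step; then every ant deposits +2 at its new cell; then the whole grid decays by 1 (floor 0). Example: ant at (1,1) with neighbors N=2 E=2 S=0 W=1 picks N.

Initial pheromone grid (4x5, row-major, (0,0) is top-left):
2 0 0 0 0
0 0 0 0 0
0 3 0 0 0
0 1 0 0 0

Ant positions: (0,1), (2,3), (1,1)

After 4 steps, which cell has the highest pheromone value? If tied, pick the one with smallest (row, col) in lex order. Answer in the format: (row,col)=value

Step 1: ant0:(0,1)->W->(0,0) | ant1:(2,3)->N->(1,3) | ant2:(1,1)->S->(2,1)
  grid max=4 at (2,1)
Step 2: ant0:(0,0)->E->(0,1) | ant1:(1,3)->N->(0,3) | ant2:(2,1)->N->(1,1)
  grid max=3 at (2,1)
Step 3: ant0:(0,1)->W->(0,0) | ant1:(0,3)->E->(0,4) | ant2:(1,1)->S->(2,1)
  grid max=4 at (2,1)
Step 4: ant0:(0,0)->E->(0,1) | ant1:(0,4)->S->(1,4) | ant2:(2,1)->N->(1,1)
  grid max=3 at (2,1)
Final grid:
  2 1 0 0 0
  0 1 0 0 1
  0 3 0 0 0
  0 0 0 0 0
Max pheromone 3 at (2,1)

Answer: (2,1)=3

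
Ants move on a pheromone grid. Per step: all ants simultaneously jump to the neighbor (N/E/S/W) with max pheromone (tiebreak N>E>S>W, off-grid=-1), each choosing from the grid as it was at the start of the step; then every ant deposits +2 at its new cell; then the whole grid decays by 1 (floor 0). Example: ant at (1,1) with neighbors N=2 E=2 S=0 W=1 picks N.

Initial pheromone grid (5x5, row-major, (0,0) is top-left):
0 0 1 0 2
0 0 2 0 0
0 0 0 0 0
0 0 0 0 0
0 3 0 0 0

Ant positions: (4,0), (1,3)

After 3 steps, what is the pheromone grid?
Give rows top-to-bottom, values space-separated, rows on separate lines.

After step 1: ants at (4,1),(1,2)
  0 0 0 0 1
  0 0 3 0 0
  0 0 0 0 0
  0 0 0 0 0
  0 4 0 0 0
After step 2: ants at (3,1),(0,2)
  0 0 1 0 0
  0 0 2 0 0
  0 0 0 0 0
  0 1 0 0 0
  0 3 0 0 0
After step 3: ants at (4,1),(1,2)
  0 0 0 0 0
  0 0 3 0 0
  0 0 0 0 0
  0 0 0 0 0
  0 4 0 0 0

0 0 0 0 0
0 0 3 0 0
0 0 0 0 0
0 0 0 0 0
0 4 0 0 0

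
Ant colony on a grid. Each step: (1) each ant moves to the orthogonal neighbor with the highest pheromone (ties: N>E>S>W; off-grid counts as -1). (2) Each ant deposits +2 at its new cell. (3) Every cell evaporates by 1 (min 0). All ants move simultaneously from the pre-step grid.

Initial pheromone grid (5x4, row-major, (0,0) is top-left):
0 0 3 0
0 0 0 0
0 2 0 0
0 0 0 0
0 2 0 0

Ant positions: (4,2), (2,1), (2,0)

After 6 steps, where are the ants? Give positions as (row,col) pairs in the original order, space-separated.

Step 1: ant0:(4,2)->W->(4,1) | ant1:(2,1)->N->(1,1) | ant2:(2,0)->E->(2,1)
  grid max=3 at (2,1)
Step 2: ant0:(4,1)->N->(3,1) | ant1:(1,1)->S->(2,1) | ant2:(2,1)->N->(1,1)
  grid max=4 at (2,1)
Step 3: ant0:(3,1)->N->(2,1) | ant1:(2,1)->N->(1,1) | ant2:(1,1)->S->(2,1)
  grid max=7 at (2,1)
Step 4: ant0:(2,1)->N->(1,1) | ant1:(1,1)->S->(2,1) | ant2:(2,1)->N->(1,1)
  grid max=8 at (2,1)
Step 5: ant0:(1,1)->S->(2,1) | ant1:(2,1)->N->(1,1) | ant2:(1,1)->S->(2,1)
  grid max=11 at (2,1)
Step 6: ant0:(2,1)->N->(1,1) | ant1:(1,1)->S->(2,1) | ant2:(2,1)->N->(1,1)
  grid max=12 at (2,1)

(1,1) (2,1) (1,1)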